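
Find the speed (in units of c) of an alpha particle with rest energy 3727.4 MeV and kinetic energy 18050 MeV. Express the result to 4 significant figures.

γ = 1 + K/(mc²) = 1 + 18050/3727.4 = 5.8425.
β = √(1 − 1/γ²) = √(1 − 0.0292956) = √0.9707044 = 0.9852.

0.9852c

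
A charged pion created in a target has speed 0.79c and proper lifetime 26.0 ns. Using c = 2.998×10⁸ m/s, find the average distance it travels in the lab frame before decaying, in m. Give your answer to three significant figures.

γ = 1/√(1 − β²) = 1/√(1 − 0.6241) = 1/√0.3759 = 1/0.613107 = 1.631.
Lab-frame lifetime: Δt = γτ = 1.631 × 26.0 ns = 42.406 ns.
Distance: d = vΔt = 0.79 × 2.998×10⁸ m/s × 4.2406×10^-8 s = 10.0 m.

10.0 m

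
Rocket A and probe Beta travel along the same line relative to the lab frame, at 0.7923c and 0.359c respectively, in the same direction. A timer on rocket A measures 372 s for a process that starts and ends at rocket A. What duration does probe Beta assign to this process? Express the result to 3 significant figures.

Transform rocket A's velocity into probe Beta's frame: (0.7923 − 0.359)/(1 − 0.7923·0.359) = 0.4333/0.7155643, so the relative speed is 0.60554c.
γ for this relative speed: γ = 1/√(1 − 0.366679) = 1.2566.
Rocket A's interval is proper; time dilation gives Δt_B = γΔτ = 1.2566 × 372 s = 467 s.

467 s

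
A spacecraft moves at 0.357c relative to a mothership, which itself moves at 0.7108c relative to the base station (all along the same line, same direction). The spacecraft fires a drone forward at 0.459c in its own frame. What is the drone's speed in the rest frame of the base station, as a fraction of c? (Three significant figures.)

0.942c

First combine the drone and spacecraft (S''→S'): u₁ = (0.459 + 0.357)/(1 + 0.459×0.357) = 0.816/1.163863 = 0.70111.
Then combine with the mothership (S'→S): u = (0.70111 + 0.7108)/(1 + 0.70111×0.7108) = 1.41191/1.498348988 = 0.94231.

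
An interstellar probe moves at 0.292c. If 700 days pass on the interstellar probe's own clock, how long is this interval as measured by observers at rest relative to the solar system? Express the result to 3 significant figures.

732 days

γ = 1/√(1 − β²) = 1/√(1 − 0.085264) = 1/√0.914736 = 1/0.956418 = 1.0456.
The onboard clock measures proper time, so the interval in the rest frame of the solar system is dilated: Δt = γ·Δτ = 1.0456 × 700 days = 732 days.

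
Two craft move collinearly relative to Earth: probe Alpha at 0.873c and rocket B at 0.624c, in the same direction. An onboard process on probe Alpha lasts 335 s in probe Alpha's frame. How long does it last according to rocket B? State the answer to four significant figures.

Transform probe Alpha's velocity into rocket B's frame: (0.873 − 0.624)/(1 − 0.873·0.624) = 0.249/0.455248, so the relative speed is 0.54695c.
At |u| = 0.54695c, γ = (1 − 0.299154)^(−1/2) = 1.1945.
Probe Alpha's interval is proper; time dilation gives Δt_B = γΔτ = 1.1945 × 335 s = 400.2 s.

400.2 s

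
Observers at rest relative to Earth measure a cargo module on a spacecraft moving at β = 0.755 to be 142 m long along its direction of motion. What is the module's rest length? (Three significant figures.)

217 m

γ = 1/√(1 − β²) = 1/√(1 − 0.570025) = 1/√0.429975 = 1/0.655725 = 1.525.
Proper length: L₀ = γ·L = 1.525 × 142 = 217 m.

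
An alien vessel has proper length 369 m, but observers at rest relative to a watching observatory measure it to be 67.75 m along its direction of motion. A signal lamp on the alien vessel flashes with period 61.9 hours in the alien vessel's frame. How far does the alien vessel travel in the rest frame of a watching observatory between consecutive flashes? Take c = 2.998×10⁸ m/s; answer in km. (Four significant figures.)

γ = L₀/L = 369/67.75 = 5.44649.
β = √(1 − 1/γ²) = 0.983. Lab-frame period = γτ = 5.44649×61.9 hours = 337.14 hours. Distance = βc × γτ = 0.983 × 2.998×10⁸ m/s × 1213704 s = 3.5768×10^14 m = 3.577×10^11 km.

3.577×10^11 km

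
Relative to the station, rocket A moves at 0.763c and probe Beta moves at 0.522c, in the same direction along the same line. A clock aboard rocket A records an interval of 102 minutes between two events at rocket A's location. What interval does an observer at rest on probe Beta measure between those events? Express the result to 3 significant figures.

111 minutes

Transform rocket A's velocity into probe Beta's frame: (0.763 − 0.522)/(1 − 0.763·0.522) = 0.241/0.601714, so the relative speed is 0.40052c.
γ for this relative speed: γ = 1/√(1 − 0.160416) = 1.0914.
Rocket A's interval is proper; time dilation gives Δt_B = γΔτ = 1.0914 × 102 minutes = 111 minutes.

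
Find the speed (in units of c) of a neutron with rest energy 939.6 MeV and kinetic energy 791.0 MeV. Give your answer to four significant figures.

γ = 1 + K/(mc²) = 1 + 791.0/939.6 = 1.8418.
β = √(1 − 1/γ²) = √(1 − 0.294792) = √0.705208 = 0.8398.

0.8398c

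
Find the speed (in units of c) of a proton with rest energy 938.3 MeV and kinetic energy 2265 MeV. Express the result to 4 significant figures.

γ = 1 + K/(mc²) = 1 + 2265/938.3 = 3.4139.
β = √(1 − 1/γ²) = √(1 − 0.0858022) = √0.9141978 = 0.9561.

0.9561c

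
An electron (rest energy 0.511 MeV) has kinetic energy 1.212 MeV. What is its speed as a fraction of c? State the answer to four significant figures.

0.9550c

γ = 1 + K/(mc²) = 1 + 1.212/0.511 = 3.3718.
β = √(1 − 1/γ²) = √(1 − 0.0879582) = √0.9120418 = 0.9550.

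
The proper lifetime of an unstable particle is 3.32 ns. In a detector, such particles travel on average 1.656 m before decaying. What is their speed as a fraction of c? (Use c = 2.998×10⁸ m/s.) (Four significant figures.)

0.8571c

Let x = d/(cτ) = 1.656 m / (2.998×10⁸ m/s × 3.320×10^-9 s) = 1.6638. Since d = βγcτ, x = βγ = β/√(1−β²).
Solving: β² = x²/(1+x²) = 2.76823/3.76823 = 0.734623, so β = 0.8571.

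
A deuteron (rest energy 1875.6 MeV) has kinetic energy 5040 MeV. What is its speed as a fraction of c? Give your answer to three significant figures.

K = (γ−1)mc², so γ = 1 + 5040/1875.6 = 3.6871.
Then v/c = √(1 − γ⁻²) = √(1 − 0.073558) = √0.926442 = 0.963.

0.963c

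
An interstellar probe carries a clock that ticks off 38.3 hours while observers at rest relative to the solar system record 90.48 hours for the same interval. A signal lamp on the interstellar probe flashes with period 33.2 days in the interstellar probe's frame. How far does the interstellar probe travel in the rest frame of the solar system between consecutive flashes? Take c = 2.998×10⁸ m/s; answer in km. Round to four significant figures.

1.841×10^12 km

The time-dilation ratio gives γ = 90.48/38.3 = 2.3624.
β = √(1 − 1/γ²) = 0.90599. Lab-frame period = γτ = 2.3624×33.2 days = 78.432 days. Distance = βc × γτ = 0.90599 × 2.998×10⁸ m/s × 6776524.8 s = 1.8406×10^15 m = 1.841×10^12 km.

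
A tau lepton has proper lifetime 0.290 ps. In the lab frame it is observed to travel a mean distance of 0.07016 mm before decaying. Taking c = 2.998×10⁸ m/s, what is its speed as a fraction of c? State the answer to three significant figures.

0.628c

Lab distance = (lab lifetime)·v = γτ·βc, so βγ = d/(cτ) = 7.016×10^-5/(2.998×10⁸ × 2.900×10^-13) = 0.80697.
With βγ = 0.80697: γ² = 1 + (βγ)² = 1.651201, and β = (βγ)/γ = 0.80697/1.28499 = 0.628.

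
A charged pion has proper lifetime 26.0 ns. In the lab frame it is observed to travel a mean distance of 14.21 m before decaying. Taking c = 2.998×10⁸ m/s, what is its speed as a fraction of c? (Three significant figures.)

0.877c

Let x = d/(cτ) = 14.21 m / (2.998×10⁸ m/s × 2.600×10^-8 s) = 1.823. Since d = βγcτ, x = βγ = β/√(1−β²).
Solving: β² = x²/(1+x²) = 3.32333/4.32333 = 0.768697, so β = 0.877.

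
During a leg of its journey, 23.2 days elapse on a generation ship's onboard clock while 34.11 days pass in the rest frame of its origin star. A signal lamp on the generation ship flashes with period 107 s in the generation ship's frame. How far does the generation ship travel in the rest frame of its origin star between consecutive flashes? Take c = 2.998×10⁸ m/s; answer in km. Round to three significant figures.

3.46×10^7 km

From Δt = γΔτ: γ = 34.11/23.2 = 1.47026.
β = √(1 − 1/γ²) = 0.73307. Lab-frame period = γτ = 1.47026×107 s = 157.32 s. Distance = βc × γτ = 0.73307 × 2.998×10⁸ m/s × 157.32 s = 3.4575×10^10 m = 3.46×10^7 km.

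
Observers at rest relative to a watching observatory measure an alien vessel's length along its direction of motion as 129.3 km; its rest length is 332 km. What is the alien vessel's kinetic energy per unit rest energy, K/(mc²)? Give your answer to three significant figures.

Length contraction gives γ = L₀/L = 332/129.3 = 2.56767.
Since K = (γ−1)mc², K/(mc²) = 2.56767 − 1 = 1.57.

1.57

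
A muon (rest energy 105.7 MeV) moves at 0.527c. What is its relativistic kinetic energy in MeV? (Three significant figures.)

Lorentz factor: γ = (1 − 0.277729)^(−1/2) = 1.17666.
Kinetic energy: K = (γ − 1)mc² = (1.17666 − 1) × 105.7 MeV = 0.17666 × 105.7 = 18.7 MeV.

18.7 MeV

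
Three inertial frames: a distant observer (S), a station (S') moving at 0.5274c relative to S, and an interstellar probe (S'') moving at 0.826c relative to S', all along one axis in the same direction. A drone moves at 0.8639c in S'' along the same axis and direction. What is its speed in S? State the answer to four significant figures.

Apply u = (u'+v)/(1+u'v) twice. Drone in the station frame: (0.8639+0.826)/(1+0.8639·0.826) = 1.6899/1.7135814 = 0.98618c.
That velocity, transformed to the rest frame of a distant observer: (0.98618+0.5274)/(1+0.98618·0.5274) = 1.51358/1.520111332 = 0.9957c.

0.9957c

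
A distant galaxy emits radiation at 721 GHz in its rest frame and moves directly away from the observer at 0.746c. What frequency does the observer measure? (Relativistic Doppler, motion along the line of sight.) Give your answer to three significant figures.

275 GHz

Relativistic Doppler (source moving away): f_obs = f_src · √((1−β)/(1+β)).
With β = 0.746: factor = √(0.254/1.746) = 0.38141.
f_obs = 721 × 0.38141 = 275 GHz.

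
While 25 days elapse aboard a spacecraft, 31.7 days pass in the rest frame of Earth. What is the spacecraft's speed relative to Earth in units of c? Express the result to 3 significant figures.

γ = Δt/Δτ = 31.7/25 = 1.268.
β = √(1 − 1/γ²) = √(1 − 0.621959) = √0.378041 = 0.615.

0.615c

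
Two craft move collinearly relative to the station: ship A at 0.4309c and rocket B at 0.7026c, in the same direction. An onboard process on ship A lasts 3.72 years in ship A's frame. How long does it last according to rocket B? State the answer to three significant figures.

4.04 years

Transform ship A's velocity into rocket B's frame: (0.4309 − 0.7026)/(1 − 0.4309·0.7026) = −0.2717/0.69724966, so the relative speed is 0.38967c.
At |u| = 0.38967c, γ = (1 − 0.151843)^(−1/2) = 1.0858.
The clock on ship A records proper time, so rocket B measures Δt = γΔτ = 1.0858 × 3.72 = 4.04 years.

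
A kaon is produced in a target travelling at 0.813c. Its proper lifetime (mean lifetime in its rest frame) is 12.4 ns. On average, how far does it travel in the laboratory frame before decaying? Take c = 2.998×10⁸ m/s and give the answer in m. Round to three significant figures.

β² = 0.660969, so γ = 1/√0.339031 = 1.7174.
Lab-frame lifetime: Δt = γτ = 1.7174 × 12.4 ns = 21.296 ns.
Distance: d = vΔt = 0.813 × 2.998×10⁸ m/s × 2.1296×10^-8 s = 5.19 m.

5.19 m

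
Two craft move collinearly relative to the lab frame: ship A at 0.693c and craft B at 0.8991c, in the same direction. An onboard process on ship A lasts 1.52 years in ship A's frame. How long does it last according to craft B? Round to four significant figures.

1.815 years

Speed of ship A in craft B's frame: u = (v_A − v_B)/(1 − v_A v_B/c²) = (0.693 − 0.8991)/(1 − 0.693×0.8991) = −0.2061/0.3769237 = −0.5468; |u| = 0.5468c.
At |u| = 0.5468c, γ = (1 − 0.29899)^(−1/2) = 1.1944.
The clock on ship A records proper time, so craft B measures Δt = γΔτ = 1.1944 × 1.52 = 1.815 years.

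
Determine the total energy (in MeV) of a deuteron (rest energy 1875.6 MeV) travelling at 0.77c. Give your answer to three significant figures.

2940 MeV

γ = 1/√(1 − β²) = 1/√(1 − 0.5929) = 1/√0.4071 = 1/0.638044 = 1.5673.
Total energy: E = γmc² = 1.5673 × 1875.6 MeV = 2940 MeV.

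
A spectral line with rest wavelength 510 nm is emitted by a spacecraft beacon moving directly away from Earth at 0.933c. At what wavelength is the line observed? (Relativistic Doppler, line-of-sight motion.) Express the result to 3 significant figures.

Relativistic Doppler for wavelength: λ_obs = λ_src · √((1+β)/(1−β)).
With β = 0.933: factor = √(1.933/0.067) = 5.3713.
λ_obs = 510 × 5.3713 = 2740 nm.

2740 nm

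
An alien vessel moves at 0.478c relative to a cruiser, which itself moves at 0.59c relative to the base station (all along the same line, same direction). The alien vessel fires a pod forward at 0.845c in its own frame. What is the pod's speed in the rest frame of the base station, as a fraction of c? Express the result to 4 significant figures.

0.9848c

First combine the pod and alien vessel (S''→S'): u₁ = (0.845 + 0.478)/(1 + 0.845×0.478) = 1.323/1.40391 = 0.94237.
Then combine with the cruiser (S'→S): u = (0.94237 + 0.59)/(1 + 0.94237×0.59) = 1.53237/1.5559983 = 0.98481.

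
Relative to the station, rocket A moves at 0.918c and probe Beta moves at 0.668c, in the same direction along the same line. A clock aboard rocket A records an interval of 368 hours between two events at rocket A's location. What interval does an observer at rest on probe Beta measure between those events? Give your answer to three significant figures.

482 hours

Transform rocket A's velocity into probe Beta's frame: (0.918 − 0.668)/(1 − 0.918·0.668) = 0.25/0.386776, so the relative speed is 0.64637c.
γ for this relative speed: γ = 1/√(1 − 0.417794) = 1.3106.
The clock on rocket A records proper time, so probe Beta measures Δt = γΔτ = 1.3106 × 368 = 482 hours.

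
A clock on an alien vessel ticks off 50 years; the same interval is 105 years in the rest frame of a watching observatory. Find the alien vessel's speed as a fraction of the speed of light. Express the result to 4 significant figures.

0.8793c

γ = Δt/Δτ = 105/50 = 2.1.
β = √(1 − 1/γ²) = √(1 − 0.226757) = √0.773243 = 0.8793.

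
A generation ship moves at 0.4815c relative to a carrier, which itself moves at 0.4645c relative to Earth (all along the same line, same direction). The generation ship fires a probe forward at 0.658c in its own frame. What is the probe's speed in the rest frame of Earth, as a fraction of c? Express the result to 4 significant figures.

Compose velocities in two stages. Stage 1 (into S'): u₁ = (0.658+0.4815)/(1+0.658×0.4815) = 0.86534.
Stage 2 (into S): u = (0.86534+0.4645)/(1+0.86534×0.4645) = 0.94856, so the speed is 0.9486c.

0.9486c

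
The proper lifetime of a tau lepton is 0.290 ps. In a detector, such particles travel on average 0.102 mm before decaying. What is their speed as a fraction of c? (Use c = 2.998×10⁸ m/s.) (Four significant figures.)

Lab distance = (lab lifetime)·v = γτ·βc, so βγ = d/(cτ) = 1.020×10^-4/(2.998×10⁸ × 2.900×10^-13) = 1.1732.
With βγ = 1.1732: γ² = 1 + (βγ)² = 2.3764, and β = (βγ)/γ = 1.1732/1.54156 = 0.7610.

0.7610c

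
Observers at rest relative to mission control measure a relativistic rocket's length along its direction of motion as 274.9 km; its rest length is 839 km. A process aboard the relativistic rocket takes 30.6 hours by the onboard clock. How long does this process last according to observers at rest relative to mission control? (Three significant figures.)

Length contraction gives γ = L₀/L = 839/274.9 = 3.05202.
Δt = γΔτ = 3.05202 × 30.6 = 93.4 hours.

93.4 hours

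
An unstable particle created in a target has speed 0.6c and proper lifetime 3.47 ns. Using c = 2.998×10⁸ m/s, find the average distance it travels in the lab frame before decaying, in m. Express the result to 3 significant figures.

0.780 m

With β = 0.6, γ = 1/√(1 − 0.6²) = 1/√0.64 = 1.25.
Lab-frame lifetime: Δt = γτ = 1.25 × 3.47 ns = 4.3375 ns.
Distance: d = vΔt = 0.6 × 2.998×10⁸ m/s × 4.3375×10^-9 s = 0.780 m.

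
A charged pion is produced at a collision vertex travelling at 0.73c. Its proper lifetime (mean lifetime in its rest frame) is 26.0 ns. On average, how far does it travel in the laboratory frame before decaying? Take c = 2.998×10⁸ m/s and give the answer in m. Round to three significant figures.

8.33 m

Lorentz factor: γ = (1 − 0.5329)^(−1/2) = 1.4632.
Lab-frame lifetime: Δt = γτ = 1.4632 × 26.0 ns = 38.043 ns.
Distance: d = vΔt = 0.73 × 2.998×10⁸ m/s × 3.8043×10^-8 s = 8.33 m.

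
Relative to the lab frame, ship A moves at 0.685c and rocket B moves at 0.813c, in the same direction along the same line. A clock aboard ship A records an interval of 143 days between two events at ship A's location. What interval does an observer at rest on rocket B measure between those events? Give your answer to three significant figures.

The velocity of ship A relative to rocket B is (0.685 − 0.813)c / (1 − 0.685×0.813) = −0.28888c; relative speed 0.28888c.
γ for this relative speed: γ = 1/√(1 − 0.0834517) = 1.0445.
The clock on ship A records proper time, so rocket B measures Δt = γΔτ = 1.0445 × 143 = 149 days.

149 days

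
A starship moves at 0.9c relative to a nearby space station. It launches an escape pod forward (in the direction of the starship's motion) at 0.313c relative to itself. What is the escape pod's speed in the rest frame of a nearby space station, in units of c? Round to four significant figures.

Relativistic velocity addition: u = (u' + v)/(1 + u'v/c²), with u' = 0.313c and v = 0.9c.
Numerator: 0.313 + 0.9 = 1.213. Denominator: 1 + (0.313)(0.9) = 1.2817.
u = 1.213/1.2817 = 0.9464, so the speed is 0.9464c.

0.9464c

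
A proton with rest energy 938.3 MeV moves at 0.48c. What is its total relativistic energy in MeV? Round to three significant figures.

1070 MeV

With β = 0.48, γ = 1/√(1 − 0.48²) = 1/√0.7696 = 1.1399.
Total energy: E = γmc² = 1.1399 × 938.3 MeV = 1070 MeV.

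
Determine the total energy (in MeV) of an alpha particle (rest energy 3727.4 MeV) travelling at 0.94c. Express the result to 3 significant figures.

γ = 1/√(1 − β²) = 1/√(1 − 0.8836) = 1/√0.1164 = 1/0.341174 = 2.9311.
Total energy: E = γmc² = 2.9311 × 3727.4 MeV = 10900 MeV.

10900 MeV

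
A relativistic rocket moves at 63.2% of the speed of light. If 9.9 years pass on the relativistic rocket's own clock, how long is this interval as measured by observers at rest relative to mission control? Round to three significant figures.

With β = 0.632, γ = 1/√(1 − 0.632²) = 1/√0.600576 = 1.2904.
Time dilation: Δt = γ·Δτ = 1.2904 × 9.9 = 12.8 years.

12.8 years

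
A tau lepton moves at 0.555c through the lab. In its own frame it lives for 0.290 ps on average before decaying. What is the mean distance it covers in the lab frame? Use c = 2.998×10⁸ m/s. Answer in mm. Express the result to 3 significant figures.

0.0580 mm

With β = 0.555, γ = 1/√(1 − 0.555²) = 1/√0.691975 = 1.2021.
Lab-frame lifetime: Δt = γτ = 1.2021 × 0.290 ps = 0.34861 ps.
Distance: d = vΔt = 0.555 × 2.998×10⁸ m/s × 3.4861×10^-13 s = 5.80×10^-5 m = 0.0580 mm.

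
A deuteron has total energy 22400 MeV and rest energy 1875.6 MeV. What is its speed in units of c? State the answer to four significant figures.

0.9965c

γ = E/(mc²) = 22400/1875.6 = 11.943.
β = √(1 − 1/γ²) = √(1 − 0.00701089) = √0.99298911 = 0.9965.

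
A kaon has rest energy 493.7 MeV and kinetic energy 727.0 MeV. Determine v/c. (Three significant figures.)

K = (γ−1)mc², so γ = 1 + 727.0/493.7 = 2.4726.
Then v/c = √(1 − γ⁻²) = √(1 − 0.163566) = √0.836434 = 0.915.

0.915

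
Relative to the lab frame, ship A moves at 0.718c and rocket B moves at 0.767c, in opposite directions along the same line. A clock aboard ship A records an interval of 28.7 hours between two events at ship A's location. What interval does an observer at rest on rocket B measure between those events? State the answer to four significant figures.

The velocity of ship A relative to rocket B is (0.718 + 0.767)c / (1 + 0.718×0.767) = 0.95763c; relative speed 0.95763c.
γ for this relative speed: γ = 1/√(1 − 0.917055) = 3.4722.
Ship A's interval is proper; time dilation gives Δt_B = γΔτ = 3.4722 × 28.7 hours = 99.65 hours.

99.65 hours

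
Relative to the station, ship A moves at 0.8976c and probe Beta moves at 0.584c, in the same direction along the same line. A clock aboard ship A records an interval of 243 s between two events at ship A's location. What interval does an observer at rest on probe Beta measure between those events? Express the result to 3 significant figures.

Speed of ship A in probe Beta's frame: u = (v_A − v_B)/(1 − v_A v_B/c²) = (0.8976 − 0.584)/(1 − 0.8976×0.584) = 0.3136/0.4758016 = 0.6591; |u| = 0.6591c.
At |u| = 0.6591c, γ = (1 − 0.434413)^(−1/2) = 1.3297.
The clock on ship A records proper time, so probe Beta measures Δt = γΔτ = 1.3297 × 243 = 323 s.

323 s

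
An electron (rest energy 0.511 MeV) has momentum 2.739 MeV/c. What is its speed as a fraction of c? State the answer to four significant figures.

0.9830c

βγ = pc/(mc²) = 2.739/0.511 = 5.3601.
Since γ² = 1 + (βγ)² = 29.7307, γ = √29.7307 = 5.45259, and β = (βγ)/γ = 5.3601/5.45259 = 0.9830.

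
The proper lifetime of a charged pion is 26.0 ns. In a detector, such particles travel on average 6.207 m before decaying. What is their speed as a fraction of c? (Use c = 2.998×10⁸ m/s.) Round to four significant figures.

0.6229c

Let x = d/(cτ) = 6.207 m / (2.998×10⁸ m/s × 2.600×10^-8 s) = 0.7963. Since d = βγcτ, x = βγ = β/√(1−β²).
Solving: β² = x²/(1+x²) = 0.634094/1.634094 = 0.38804, so β = 0.6229.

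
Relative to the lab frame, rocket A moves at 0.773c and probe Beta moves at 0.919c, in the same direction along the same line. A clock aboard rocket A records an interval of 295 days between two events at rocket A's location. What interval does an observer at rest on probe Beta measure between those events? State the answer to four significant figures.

341.6 days

Transform rocket A's velocity into probe Beta's frame: (0.773 − 0.919)/(1 − 0.773·0.919) = −0.146/0.289613, so the relative speed is 0.50412c.
At |u| = 0.50412c, γ = (1 − 0.254137)^(−1/2) = 1.1579.
Rocket A's interval is proper; time dilation gives Δt_B = γΔτ = 1.1579 × 295 days = 341.6 days.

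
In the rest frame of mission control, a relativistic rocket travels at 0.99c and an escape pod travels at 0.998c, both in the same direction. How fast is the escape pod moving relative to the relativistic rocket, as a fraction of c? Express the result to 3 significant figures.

0.668c

Transform to the relativistic rocket's frame: u' = (u − v)/(1 − uv/c²).
u' = (0.998 − 0.99)/(1 − 0.998×0.99) = 0.008/0.01198 = 0.66778.
Speed in the relativistic rocket's frame: 0.668c (in the same direction).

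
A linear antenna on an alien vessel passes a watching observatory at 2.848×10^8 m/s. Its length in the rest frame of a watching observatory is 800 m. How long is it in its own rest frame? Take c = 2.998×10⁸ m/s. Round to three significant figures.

β = v/c = (2.848×10^8 m/s)/(2.998×10⁸ m/s) = 0.949967.
With β = 0.949967, γ = 1/√(1 − 0.949967²) = 1/√0.0975627 = 3.2015.
Proper length: L₀ = γ·L = 3.2015 × 800 = 2560 m.

2560 m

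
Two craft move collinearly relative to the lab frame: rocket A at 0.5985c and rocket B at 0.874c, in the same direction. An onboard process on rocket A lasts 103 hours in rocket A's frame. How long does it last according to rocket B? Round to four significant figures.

126.2 hours

Speed of rocket A in rocket B's frame: u = (v_A − v_B)/(1 − v_A v_B/c²) = (0.5985 − 0.874)/(1 − 0.5985×0.874) = −0.2755/0.476911 = −0.57768; |u| = 0.57768c.
At |u| = 0.57768c, γ = (1 − 0.333714)^(−1/2) = 1.2251.
Rocket A's interval is proper; time dilation gives Δt_B = γΔτ = 1.2251 × 103 hours = 126.2 hours.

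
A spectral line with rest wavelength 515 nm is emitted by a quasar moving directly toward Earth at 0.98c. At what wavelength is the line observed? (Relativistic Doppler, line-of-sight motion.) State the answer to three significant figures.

Relativistic Doppler for wavelength: λ_obs = λ_src · √((1−β)/(1+β)).
With β = 0.98: factor = √(0.02/1.98) = 0.1005.
λ_obs = 515 × 0.1005 = 51.8 nm.

51.8 nm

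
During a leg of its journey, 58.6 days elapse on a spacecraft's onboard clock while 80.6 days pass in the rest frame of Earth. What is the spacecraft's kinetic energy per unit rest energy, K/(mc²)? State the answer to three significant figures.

0.375

The time-dilation ratio gives γ = 80.6/58.6 = 1.37543.
K/(mc²) = γ − 1 = 1.37543 − 1 = 0.375.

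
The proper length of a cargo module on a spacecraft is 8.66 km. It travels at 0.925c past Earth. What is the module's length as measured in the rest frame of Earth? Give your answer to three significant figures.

Lorentz factor: γ = (1 − 0.855625)^(−1/2) = 2.6318.
Along the direction of motion the measured length is L₀/γ = 8.66/2.6318 = 3.29 km.

3.29 km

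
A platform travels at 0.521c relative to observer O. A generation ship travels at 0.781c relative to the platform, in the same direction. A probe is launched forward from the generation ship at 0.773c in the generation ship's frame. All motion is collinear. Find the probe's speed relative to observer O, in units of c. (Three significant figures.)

First combine the probe and generation ship (S''→S'): u₁ = (0.773 + 0.781)/(1 + 0.773×0.781) = 1.554/1.603713 = 0.969.
Then combine with the platform (S'→S): u = (0.969 + 0.521)/(1 + 0.969×0.521) = 1.49/1.504849 = 0.99013.

0.990c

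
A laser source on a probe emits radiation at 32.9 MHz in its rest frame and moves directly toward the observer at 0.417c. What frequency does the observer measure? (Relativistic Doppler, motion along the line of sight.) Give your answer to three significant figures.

51.3 MHz

Relativistic Doppler (source moving toward): f_obs = f_src · √((1+β)/(1−β)).
With β = 0.417: factor = √(1.417/0.583) = 1.559.
f_obs = 32.9 × 1.559 = 51.3 MHz.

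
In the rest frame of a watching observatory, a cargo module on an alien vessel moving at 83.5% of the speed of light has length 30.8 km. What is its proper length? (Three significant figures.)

β² = 0.697225, so γ = 1/√0.302775 = 1.8174.
Proper length: L₀ = γ·L = 1.8174 × 30.8 = 56.0 km.

56.0 km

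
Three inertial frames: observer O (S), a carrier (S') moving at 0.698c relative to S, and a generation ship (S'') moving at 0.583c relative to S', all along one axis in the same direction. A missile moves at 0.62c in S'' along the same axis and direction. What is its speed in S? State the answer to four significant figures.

Compose velocities in two stages. Stage 1 (into S'): u₁ = (0.62+0.583)/(1+0.62×0.583) = 0.88361.
Stage 2 (into S): u = (0.88361+0.698)/(1+0.88361×0.698) = 0.97826, so the speed is 0.9783c.

0.9783c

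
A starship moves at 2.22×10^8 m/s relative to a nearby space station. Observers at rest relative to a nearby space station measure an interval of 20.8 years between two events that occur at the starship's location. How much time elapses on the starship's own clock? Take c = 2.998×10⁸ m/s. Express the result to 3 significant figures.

14.0 years

β = v/c = (2.22×10^8 m/s)/(2.998×10⁸ m/s) = 0.740494.
β² = 0.5483314, so γ = 1/√0.4516686 = 1.488.
The starship's clock runs slow as seen from a nearby space station, so Δτ = Δt/γ = 20.8/1.488 = 14.0 years.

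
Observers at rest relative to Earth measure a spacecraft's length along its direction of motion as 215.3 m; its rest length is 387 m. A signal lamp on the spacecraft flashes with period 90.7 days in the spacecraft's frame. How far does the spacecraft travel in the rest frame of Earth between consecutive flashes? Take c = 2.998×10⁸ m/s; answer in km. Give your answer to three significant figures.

3.51×10^12 km

γ = L₀/L = 387/215.3 = 1.79749.
β = √(1 − 1/γ²) = 0.83096. Lab-frame period = γτ = 1.79749×90.7 days = 163.03 days. Distance = βc × γτ = 0.83096 × 2.998×10⁸ m/s × 14085792 s = 3.5091×10^15 m = 3.51×10^12 km.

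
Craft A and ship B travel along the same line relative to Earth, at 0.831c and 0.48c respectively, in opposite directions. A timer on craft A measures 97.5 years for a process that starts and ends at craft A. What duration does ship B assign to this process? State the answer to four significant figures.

279.5 years

The velocity of craft A relative to ship B is (0.831 + 0.48)c / (1 + 0.831×0.48) = 0.93718c; relative speed 0.93718c.
γ for this relative speed: γ = 1/√(1 − 0.878306) = 2.8666.
Craft A's interval is proper; time dilation gives Δt_B = γΔτ = 2.8666 × 97.5 years = 279.5 years.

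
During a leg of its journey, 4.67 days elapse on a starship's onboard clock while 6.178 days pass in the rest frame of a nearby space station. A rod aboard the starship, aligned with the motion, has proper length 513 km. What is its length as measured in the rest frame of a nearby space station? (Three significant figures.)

388 km

γ = Δt/Δτ = 6.178/4.67 = 1.32291.
The rod contracts by the same γ: 513 km / 1.32291 = 388 km.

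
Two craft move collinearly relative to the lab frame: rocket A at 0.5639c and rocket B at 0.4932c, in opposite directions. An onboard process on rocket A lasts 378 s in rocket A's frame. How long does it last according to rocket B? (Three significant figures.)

672 s

The velocity of rocket A relative to rocket B is (0.5639 + 0.4932)c / (1 + 0.5639×0.4932) = 0.82708c; relative speed 0.82708c.
At |u| = 0.82708c, γ = (1 − 0.684061)^(−1/2) = 1.7791.
The clock on rocket A records proper time, so rocket B measures Δt = γΔτ = 1.7791 × 378 = 672 s.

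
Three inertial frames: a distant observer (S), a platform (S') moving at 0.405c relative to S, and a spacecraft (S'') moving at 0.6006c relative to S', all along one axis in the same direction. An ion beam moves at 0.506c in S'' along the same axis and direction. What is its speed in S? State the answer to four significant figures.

Apply u = (u'+v)/(1+u'v) twice. Ion beam in the platform frame: (0.506+0.6006)/(1+0.506·0.6006) = 1.1066/1.3039036 = 0.84868c.
That velocity, transformed to the rest frame of a distant observer: (0.84868+0.405)/(1+0.84868·0.405) = 1.25368/1.3437154 = 0.933c.

0.9330c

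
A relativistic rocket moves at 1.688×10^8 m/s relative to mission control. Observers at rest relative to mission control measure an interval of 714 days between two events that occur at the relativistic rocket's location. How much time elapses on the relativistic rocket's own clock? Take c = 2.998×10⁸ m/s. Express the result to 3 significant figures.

590 days

β = v/c = (1.688×10^8 m/s)/(2.998×10⁸ m/s) = 0.563042.
Lorentz factor: γ = (1 − 0.3170163)^(−1/2) = 1.21.
The moving clock records proper time: Δτ = Δt/γ = 714/1.21 = 590 days.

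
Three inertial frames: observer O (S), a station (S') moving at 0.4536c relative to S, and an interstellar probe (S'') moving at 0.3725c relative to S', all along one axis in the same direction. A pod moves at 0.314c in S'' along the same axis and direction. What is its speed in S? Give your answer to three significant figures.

First combine the pod and interstellar probe (S''→S'): u₁ = (0.314 + 0.3725)/(1 + 0.314×0.3725) = 0.6865/1.116965 = 0.61461.
Then combine with the station (S'→S): u = (0.61461 + 0.4536)/(1 + 0.61461×0.4536) = 1.06821/1.278787096 = 0.83533.

0.835c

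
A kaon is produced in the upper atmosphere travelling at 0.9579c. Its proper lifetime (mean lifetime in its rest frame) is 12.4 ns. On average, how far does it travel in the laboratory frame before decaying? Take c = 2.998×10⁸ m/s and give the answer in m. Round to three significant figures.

12.4 m

γ = 1/√(1 − β²) = 1/√(1 − 0.91757241) = 1/√0.08242759 = 1/0.287102 = 3.4831.
Lab-frame lifetime: Δt = γτ = 3.4831 × 12.4 ns = 43.19 ns.
Distance: d = vΔt = 0.9579 × 2.998×10⁸ m/s × 4.3190×10^-8 s = 12.4 m.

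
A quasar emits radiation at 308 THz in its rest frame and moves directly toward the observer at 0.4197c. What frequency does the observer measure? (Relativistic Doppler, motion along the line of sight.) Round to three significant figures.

482 THz

Relativistic Doppler (source moving toward): f_obs = f_src · √((1+β)/(1−β)).
With β = 0.4197: factor = √(1.4197/0.5803) = 1.5641.
f_obs = 308 × 1.5641 = 482 THz.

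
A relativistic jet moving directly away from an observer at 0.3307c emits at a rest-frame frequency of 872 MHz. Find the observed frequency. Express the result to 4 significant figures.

618.4 MHz

Relativistic Doppler (source moving away): f_obs = f_src · √((1−β)/(1+β)).
With β = 0.3307: factor = √(0.6693/1.3307) = 0.7092.
f_obs = 872 × 0.7092 = 618.4 MHz.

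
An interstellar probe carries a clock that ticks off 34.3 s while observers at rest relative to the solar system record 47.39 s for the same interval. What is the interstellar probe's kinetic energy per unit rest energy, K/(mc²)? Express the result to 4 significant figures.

γ = Δt/Δτ = 47.39/34.3 = 1.38163.
K/(mc²) = γ − 1 = 1.38163 − 1 = 0.3816.

0.3816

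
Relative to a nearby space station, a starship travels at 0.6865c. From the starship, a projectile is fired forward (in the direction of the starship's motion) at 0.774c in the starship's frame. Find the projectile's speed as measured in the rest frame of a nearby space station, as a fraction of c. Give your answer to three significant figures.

Relativistic velocity addition: u = (u' + v)/(1 + u'v/c²), with u' = 0.774c and v = 0.6865c.
Numerator: 0.774 + 0.6865 = 1.4605. Denominator: 1 + (0.774)(0.6865) = 1.531351.
u = 1.4605/1.531351 = 0.95373, so the speed is 0.954c.

0.954c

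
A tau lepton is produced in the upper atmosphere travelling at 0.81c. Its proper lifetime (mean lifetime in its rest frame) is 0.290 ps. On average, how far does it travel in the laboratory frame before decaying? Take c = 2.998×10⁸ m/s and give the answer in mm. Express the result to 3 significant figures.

Lorentz factor: γ = (1 − 0.6561)^(−1/2) = 1.7052.
Lab-frame lifetime: Δt = γτ = 1.7052 × 0.290 ps = 0.49451 ps.
Distance: d = vΔt = 0.81 × 2.998×10⁸ m/s × 4.9451×10^-13 s = 1.20×10^-4 m = 0.120 mm.

0.120 mm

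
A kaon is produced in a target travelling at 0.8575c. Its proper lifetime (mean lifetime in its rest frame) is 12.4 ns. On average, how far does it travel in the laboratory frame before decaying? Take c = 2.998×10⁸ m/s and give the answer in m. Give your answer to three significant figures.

γ = 1/√(1 − β²) = 1/√(1 − 0.73530625) = 1/√0.26469375 = 1/0.514484 = 1.9437.
Lab-frame lifetime: Δt = γτ = 1.9437 × 12.4 ns = 24.102 ns.
Distance: d = vΔt = 0.8575 × 2.998×10⁸ m/s × 2.4102×10^-8 s = 6.20 m.

6.20 m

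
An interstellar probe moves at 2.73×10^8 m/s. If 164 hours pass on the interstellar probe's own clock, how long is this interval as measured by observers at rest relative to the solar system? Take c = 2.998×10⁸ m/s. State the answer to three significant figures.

β = v/c = (2.73×10^8 m/s)/(2.998×10⁸ m/s) = 0.910607.
γ = 1/√(1 − β²) = 1/√(1 − 0.8292051) = 1/√0.1707949 = 1/0.413273 = 2.4197.
The onboard clock measures proper time, so the interval in the rest frame of the solar system is dilated: Δt = γ·Δτ = 2.4197 × 164 hours = 397 hours.

397 hours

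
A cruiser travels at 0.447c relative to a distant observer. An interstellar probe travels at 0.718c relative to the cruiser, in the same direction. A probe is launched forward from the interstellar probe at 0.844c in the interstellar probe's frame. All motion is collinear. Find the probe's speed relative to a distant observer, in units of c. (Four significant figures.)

0.9894c

Apply u = (u'+v)/(1+u'v) twice. Probe in the cruiser frame: (0.844+0.718)/(1+0.844·0.718) = 1.562/1.605992 = 0.97261c.
That velocity, transformed to the rest frame of a distant observer: (0.97261+0.447)/(1+0.97261·0.447) = 1.41961/1.43475667 = 0.98944c.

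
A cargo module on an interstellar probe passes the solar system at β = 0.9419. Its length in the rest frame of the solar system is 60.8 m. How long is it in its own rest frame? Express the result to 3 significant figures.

Lorentz factor: γ = (1 − 0.88717561)^(−1/2) = 2.9771.
Proper length: L₀ = γ·L = 2.9771 × 60.8 = 181 m.

181 m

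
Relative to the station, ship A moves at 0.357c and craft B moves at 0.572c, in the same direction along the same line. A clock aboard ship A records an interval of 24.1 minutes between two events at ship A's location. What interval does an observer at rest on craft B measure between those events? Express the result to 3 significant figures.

25.0 minutes

The velocity of ship A relative to craft B is (0.357 − 0.572)c / (1 − 0.357×0.572) = −0.27017c; relative speed 0.27017c.
At |u| = 0.27017c, γ = (1 − 0.0729918)^(−1/2) = 1.0386.
The clock on ship A records proper time, so craft B measures Δt = γΔτ = 1.0386 × 24.1 = 25.0 minutes.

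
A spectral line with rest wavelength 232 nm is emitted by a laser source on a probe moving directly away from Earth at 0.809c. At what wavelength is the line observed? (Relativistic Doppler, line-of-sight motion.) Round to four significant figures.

714.0 nm

Relativistic Doppler for wavelength: λ_obs = λ_src · √((1+β)/(1−β)).
With β = 0.809: factor = √(1.809/0.191) = 3.0775.
λ_obs = 232 × 3.0775 = 714.0 nm.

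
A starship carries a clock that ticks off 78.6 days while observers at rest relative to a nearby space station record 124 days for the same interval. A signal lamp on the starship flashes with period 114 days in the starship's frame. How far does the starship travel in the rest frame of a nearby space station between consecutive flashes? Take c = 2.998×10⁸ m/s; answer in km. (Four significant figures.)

3.603×10^12 km

The time-dilation ratio gives γ = 124/78.6 = 1.57761.
β = √(1 − 1/γ²) = 0.77344. Lab-frame period = γτ = 1.57761×114 days = 179.85 days. Distance = βc × γτ = 0.77344 × 2.998×10⁸ m/s × 15539040 s = 3.6032×10^15 m = 3.603×10^12 km.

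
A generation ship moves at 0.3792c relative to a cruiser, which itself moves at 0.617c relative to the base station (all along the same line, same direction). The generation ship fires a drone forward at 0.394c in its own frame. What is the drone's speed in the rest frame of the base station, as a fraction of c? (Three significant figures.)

First combine the drone and generation ship (S''→S'): u₁ = (0.394 + 0.3792)/(1 + 0.394×0.3792) = 0.7732/1.1494048 = 0.6727.
Then combine with the cruiser (S'→S): u = (0.6727 + 0.617)/(1 + 0.6727×0.617) = 1.2897/1.4150559 = 0.91141.

0.911c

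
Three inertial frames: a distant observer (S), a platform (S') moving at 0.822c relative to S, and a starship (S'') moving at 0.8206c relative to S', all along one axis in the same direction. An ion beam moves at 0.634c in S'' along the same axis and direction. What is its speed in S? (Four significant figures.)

Apply u = (u'+v)/(1+u'v) twice. Ion beam in the platform frame: (0.634+0.8206)/(1+0.634·0.8206) = 1.4546/1.5202604 = 0.95681c.
That velocity, transformed to the rest frame of a distant observer: (0.95681+0.822)/(1+0.95681·0.822) = 1.77881/1.78649782 = 0.9957c.

0.9957c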